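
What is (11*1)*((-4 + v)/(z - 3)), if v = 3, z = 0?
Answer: 11/3 ≈ 3.6667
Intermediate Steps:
(11*1)*((-4 + v)/(z - 3)) = (11*1)*((-4 + 3)/(0 - 3)) = 11*(-1/(-3)) = 11*(-1*(-⅓)) = 11*(⅓) = 11/3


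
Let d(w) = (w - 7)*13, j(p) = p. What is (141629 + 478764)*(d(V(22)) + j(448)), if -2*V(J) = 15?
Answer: 321983967/2 ≈ 1.6099e+8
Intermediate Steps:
V(J) = -15/2 (V(J) = -½*15 = -15/2)
d(w) = -91 + 13*w (d(w) = (-7 + w)*13 = -91 + 13*w)
(141629 + 478764)*(d(V(22)) + j(448)) = (141629 + 478764)*((-91 + 13*(-15/2)) + 448) = 620393*((-91 - 195/2) + 448) = 620393*(-377/2 + 448) = 620393*(519/2) = 321983967/2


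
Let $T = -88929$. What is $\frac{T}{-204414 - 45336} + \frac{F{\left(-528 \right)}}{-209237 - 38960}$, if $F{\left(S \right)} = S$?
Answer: $\frac{2467086557}{6887466750} \approx 0.3582$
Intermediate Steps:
$\frac{T}{-204414 - 45336} + \frac{F{\left(-528 \right)}}{-209237 - 38960} = - \frac{88929}{-204414 - 45336} - \frac{528}{-209237 - 38960} = - \frac{88929}{-204414 - 45336} - \frac{528}{-248197} = - \frac{88929}{-249750} - - \frac{528}{248197} = \left(-88929\right) \left(- \frac{1}{249750}\right) + \frac{528}{248197} = \frac{9881}{27750} + \frac{528}{248197} = \frac{2467086557}{6887466750}$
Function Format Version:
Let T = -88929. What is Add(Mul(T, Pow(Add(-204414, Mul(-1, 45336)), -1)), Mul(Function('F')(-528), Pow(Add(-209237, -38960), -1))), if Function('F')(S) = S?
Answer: Rational(2467086557, 6887466750) ≈ 0.35820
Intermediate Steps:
Add(Mul(T, Pow(Add(-204414, Mul(-1, 45336)), -1)), Mul(Function('F')(-528), Pow(Add(-209237, -38960), -1))) = Add(Mul(-88929, Pow(Add(-204414, Mul(-1, 45336)), -1)), Mul(-528, Pow(Add(-209237, -38960), -1))) = Add(Mul(-88929, Pow(Add(-204414, -45336), -1)), Mul(-528, Pow(-248197, -1))) = Add(Mul(-88929, Pow(-249750, -1)), Mul(-528, Rational(-1, 248197))) = Add(Mul(-88929, Rational(-1, 249750)), Rational(528, 248197)) = Add(Rational(9881, 27750), Rational(528, 248197)) = Rational(2467086557, 6887466750)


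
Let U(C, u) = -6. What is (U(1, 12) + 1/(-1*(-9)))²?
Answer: 2809/81 ≈ 34.679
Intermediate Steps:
(U(1, 12) + 1/(-1*(-9)))² = (-6 + 1/(-1*(-9)))² = (-6 + 1/9)² = (-6 + ⅑)² = (-53/9)² = 2809/81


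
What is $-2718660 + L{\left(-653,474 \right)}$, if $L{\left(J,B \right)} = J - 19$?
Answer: $-2719332$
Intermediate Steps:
$L{\left(J,B \right)} = -19 + J$
$-2718660 + L{\left(-653,474 \right)} = -2718660 - 672 = -2719332$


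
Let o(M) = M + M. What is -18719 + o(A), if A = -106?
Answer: -18931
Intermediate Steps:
o(M) = 2*M
-18719 + o(A) = -18719 + 2*(-106) = -18719 - 212 = -18931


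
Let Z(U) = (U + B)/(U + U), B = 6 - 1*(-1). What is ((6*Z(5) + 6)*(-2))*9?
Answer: -1188/5 ≈ -237.60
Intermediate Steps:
B = 7 (B = 6 + 1 = 7)
Z(U) = (7 + U)/(2*U) (Z(U) = (U + 7)/(U + U) = (7 + U)/((2*U)) = (7 + U)*(1/(2*U)) = (7 + U)/(2*U))
((6*Z(5) + 6)*(-2))*9 = ((6*((½)*(7 + 5)/5) + 6)*(-2))*9 = ((6*((½)*(⅕)*12) + 6)*(-2))*9 = ((6*(6/5) + 6)*(-2))*9 = ((36/5 + 6)*(-2))*9 = ((66/5)*(-2))*9 = -132/5*9 = -1188/5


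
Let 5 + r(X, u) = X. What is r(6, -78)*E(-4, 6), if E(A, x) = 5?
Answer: 5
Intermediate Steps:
r(X, u) = -5 + X
r(6, -78)*E(-4, 6) = (-5 + 6)*5 = 1*5 = 5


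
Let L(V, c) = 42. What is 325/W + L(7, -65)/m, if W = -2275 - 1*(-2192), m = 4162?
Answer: -674582/172723 ≈ -3.9056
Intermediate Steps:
W = -83 (W = -2275 + 2192 = -83)
325/W + L(7, -65)/m = 325/(-83) + 42/4162 = 325*(-1/83) + 42*(1/4162) = -325/83 + 21/2081 = -674582/172723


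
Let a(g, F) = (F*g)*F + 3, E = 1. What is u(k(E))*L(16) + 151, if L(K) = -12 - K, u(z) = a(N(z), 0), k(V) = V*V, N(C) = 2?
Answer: 67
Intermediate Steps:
k(V) = V**2
a(g, F) = 3 + g*F**2 (a(g, F) = g*F**2 + 3 = 3 + g*F**2)
u(z) = 3 (u(z) = 3 + 2*0**2 = 3 + 2*0 = 3 + 0 = 3)
u(k(E))*L(16) + 151 = 3*(-12 - 1*16) + 151 = 3*(-12 - 16) + 151 = 3*(-28) + 151 = -84 + 151 = 67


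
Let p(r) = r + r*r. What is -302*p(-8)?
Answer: -16912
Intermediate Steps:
p(r) = r + r²
-302*p(-8) = -(-2416)*(1 - 8) = -(-2416)*(-7) = -302*56 = -16912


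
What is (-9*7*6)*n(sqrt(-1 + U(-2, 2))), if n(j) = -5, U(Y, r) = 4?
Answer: 1890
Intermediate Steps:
(-9*7*6)*n(sqrt(-1 + U(-2, 2))) = (-9*7*6)*(-5) = -63*6*(-5) = -378*(-5) = 1890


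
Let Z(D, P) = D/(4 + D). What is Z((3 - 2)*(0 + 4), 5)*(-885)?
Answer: -885/2 ≈ -442.50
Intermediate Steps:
Z((3 - 2)*(0 + 4), 5)*(-885) = (((3 - 2)*(0 + 4))/(4 + (3 - 2)*(0 + 4)))*(-885) = ((1*4)/(4 + 1*4))*(-885) = (4/(4 + 4))*(-885) = (4/8)*(-885) = (4*(1/8))*(-885) = (1/2)*(-885) = -885/2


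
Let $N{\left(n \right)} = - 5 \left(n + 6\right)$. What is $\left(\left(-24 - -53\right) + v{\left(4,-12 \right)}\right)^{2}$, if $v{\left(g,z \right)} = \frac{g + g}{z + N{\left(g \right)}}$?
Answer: $\frac{801025}{961} \approx 833.53$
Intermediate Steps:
$N{\left(n \right)} = -30 - 5 n$ ($N{\left(n \right)} = - 5 \left(6 + n\right) = -30 - 5 n$)
$v{\left(g,z \right)} = \frac{2 g}{-30 + z - 5 g}$ ($v{\left(g,z \right)} = \frac{g + g}{z - \left(30 + 5 g\right)} = \frac{2 g}{-30 + z - 5 g}$)
$\left(\left(-24 - -53\right) + v{\left(4,-12 \right)}\right)^{2} = \left(\left(-24 - -53\right) + 2 \cdot 4 \frac{1}{-30 - 12 - 20}\right)^{2} = \left(\left(-24 + 53\right) + 2 \cdot 4 \frac{1}{-30 - 12 - 20}\right)^{2} = \left(29 + 2 \cdot 4 \frac{1}{-62}\right)^{2} = \left(29 + 2 \cdot 4 \left(- \frac{1}{62}\right)\right)^{2} = \left(29 - \frac{4}{31}\right)^{2} = \left(\frac{895}{31}\right)^{2} = \frac{801025}{961}$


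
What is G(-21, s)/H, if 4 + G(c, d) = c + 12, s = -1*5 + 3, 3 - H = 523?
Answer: 1/40 ≈ 0.025000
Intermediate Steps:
H = -520 (H = 3 - 1*523 = 3 - 523 = -520)
s = -2 (s = -5 + 3 = -2)
G(c, d) = 8 + c (G(c, d) = -4 + (c + 12) = -4 + (12 + c) = 8 + c)
G(-21, s)/H = (8 - 21)/(-520) = -13*(-1/520) = 1/40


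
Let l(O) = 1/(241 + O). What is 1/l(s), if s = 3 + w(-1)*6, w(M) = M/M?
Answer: 250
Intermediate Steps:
w(M) = 1
s = 9 (s = 3 + 1*6 = 3 + 6 = 9)
1/l(s) = 1/(1/(241 + 9)) = 1/(1/250) = 250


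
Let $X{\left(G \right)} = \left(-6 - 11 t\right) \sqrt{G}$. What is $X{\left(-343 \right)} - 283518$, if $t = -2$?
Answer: $-283518 + 112 i \sqrt{7} \approx -2.8352 \cdot 10^{5} + 296.32 i$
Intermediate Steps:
$X{\left(G \right)} = 16 \sqrt{G}$ ($X{\left(G \right)} = \left(-6 - -22\right) \sqrt{G} = \left(-6 + 22\right) \sqrt{G} = 16 \sqrt{G}$)
$X{\left(-343 \right)} - 283518 = 16 \sqrt{-343} - 283518 = 16 \cdot 7 i \sqrt{7} - 283518 = 112 i \sqrt{7} - 283518 = -283518 + 112 i \sqrt{7}$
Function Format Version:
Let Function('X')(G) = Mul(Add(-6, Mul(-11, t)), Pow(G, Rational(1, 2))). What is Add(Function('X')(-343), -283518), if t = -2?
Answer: Add(-283518, Mul(112, I, Pow(7, Rational(1, 2)))) ≈ Add(-2.8352e+5, Mul(296.32, I))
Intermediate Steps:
Function('X')(G) = Mul(16, Pow(G, Rational(1, 2))) (Function('X')(G) = Mul(Add(-6, Mul(-11, -2)), Pow(G, Rational(1, 2))) = Mul(Add(-6, 22), Pow(G, Rational(1, 2))) = Mul(16, Pow(G, Rational(1, 2))))
Add(Function('X')(-343), -283518) = Add(Mul(16, Pow(-343, Rational(1, 2))), -283518) = Add(Mul(16, Mul(7, I, Pow(7, Rational(1, 2)))), -283518) = Add(Mul(112, I, Pow(7, Rational(1, 2))), -283518) = Add(-283518, Mul(112, I, Pow(7, Rational(1, 2))))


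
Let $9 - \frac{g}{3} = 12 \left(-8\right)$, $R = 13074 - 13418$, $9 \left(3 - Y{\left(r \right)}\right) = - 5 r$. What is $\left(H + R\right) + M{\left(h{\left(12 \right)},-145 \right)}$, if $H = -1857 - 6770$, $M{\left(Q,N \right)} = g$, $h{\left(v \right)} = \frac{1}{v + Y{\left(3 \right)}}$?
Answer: $-8656$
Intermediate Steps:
$Y{\left(r \right)} = 3 + \frac{5 r}{9}$ ($Y{\left(r \right)} = 3 - \frac{\left(-5\right) r}{9} = 3 + \frac{5 r}{9}$)
$R = -344$
$h{\left(v \right)} = \frac{1}{\frac{14}{3} + v}$ ($h{\left(v \right)} = \frac{1}{v + \left(3 + \frac{5}{9} \cdot 3\right)} = \frac{1}{v + \left(3 + \frac{5}{3}\right)} = \frac{1}{v + \frac{14}{3}} = \frac{1}{\frac{14}{3} + v}$)
$g = 315$ ($g = 27 - 3 \cdot 12 \left(-8\right) = 27 - -288 = 27 + 288 = 315$)
$M{\left(Q,N \right)} = 315$
$H = -8627$
$\left(H + R\right) + M{\left(h{\left(12 \right)},-145 \right)} = \left(-8627 - 344\right) + 315 = -8971 + 315 = -8656$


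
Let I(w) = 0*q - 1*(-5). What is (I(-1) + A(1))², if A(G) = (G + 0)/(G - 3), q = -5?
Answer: 81/4 ≈ 20.250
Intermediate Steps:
A(G) = G/(-3 + G)
I(w) = 5 (I(w) = 0*(-5) - 1*(-5) = 0 + 5 = 5)
(I(-1) + A(1))² = (5 + 1/(-3 + 1))² = (5 + 1/(-2))² = (5 + 1*(-½))² = (5 - ½)² = (9/2)² = 81/4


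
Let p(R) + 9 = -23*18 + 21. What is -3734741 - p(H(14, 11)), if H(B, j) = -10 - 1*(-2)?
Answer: -3734339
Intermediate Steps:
H(B, j) = -8 (H(B, j) = -10 + 2 = -8)
p(R) = -402 (p(R) = -9 + (-23*18 + 21) = -9 + (-414 + 21) = -9 - 393 = -402)
-3734741 - p(H(14, 11)) = -3734741 - 1*(-402) = -3734741 + 402 = -3734339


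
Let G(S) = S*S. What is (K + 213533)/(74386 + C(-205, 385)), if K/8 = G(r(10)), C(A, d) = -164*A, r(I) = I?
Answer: 214333/108006 ≈ 1.9845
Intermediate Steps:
G(S) = S**2
K = 800 (K = 8*10**2 = 8*100 = 800)
(K + 213533)/(74386 + C(-205, 385)) = (800 + 213533)/(74386 - 164*(-205)) = 214333/(74386 + 33620) = 214333/108006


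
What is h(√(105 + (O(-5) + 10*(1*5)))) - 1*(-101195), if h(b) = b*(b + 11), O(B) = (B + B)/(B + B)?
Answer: 101351 + 22*√39 ≈ 1.0149e+5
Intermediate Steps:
O(B) = 1 (O(B) = (2*B)/((2*B)) = (2*B)*(1/(2*B)) = 1)
h(b) = b*(11 + b)
h(√(105 + (O(-5) + 10*(1*5)))) - 1*(-101195) = √(105 + (1 + 10*(1*5)))*(11 + √(105 + (1 + 10*(1*5)))) - 1*(-101195) = √(105 + (1 + 10*5))*(11 + √(105 + (1 + 10*5))) + 101195 = √(105 + (1 + 50))*(11 + √(105 + (1 + 50))) + 101195 = √(105 + 51)*(11 + √(105 + 51)) + 101195 = √156*(11 + √156) + 101195 = (2*√39)*(11 + 2*√39) + 101195 = 2*√39*(11 + 2*√39) + 101195 = 101195 + 2*√39*(11 + 2*√39)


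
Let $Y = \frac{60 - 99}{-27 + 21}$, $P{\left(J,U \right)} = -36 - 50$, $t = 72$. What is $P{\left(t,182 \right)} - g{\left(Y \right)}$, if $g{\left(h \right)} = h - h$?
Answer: $-86$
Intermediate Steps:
$P{\left(J,U \right)} = -86$
$Y = \frac{13}{2}$ ($Y = - \frac{39}{-6} = \left(-39\right) \left(- \frac{1}{6}\right) = \frac{13}{2} \approx 6.5$)
$g{\left(h \right)} = 0$
$P{\left(t,182 \right)} - g{\left(Y \right)} = -86 - 0 = -86 + 0 = -86$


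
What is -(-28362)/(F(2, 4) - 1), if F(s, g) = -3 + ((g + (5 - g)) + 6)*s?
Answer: 4727/3 ≈ 1575.7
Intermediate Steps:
F(s, g) = -3 + 11*s (F(s, g) = -3 + (5 + 6)*s = -3 + 11*s)
-(-28362)/(F(2, 4) - 1) = -(-28362)/((-3 + 11*2) - 1) = -(-28362)/((-3 + 22) - 1) = -(-28362)/(19 - 1) = -(-28362)/18 = -4727*(-⅓) = 4727/3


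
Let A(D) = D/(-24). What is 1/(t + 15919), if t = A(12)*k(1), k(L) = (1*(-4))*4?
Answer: 1/15927 ≈ 6.2787e-5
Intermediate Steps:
A(D) = -D/24 (A(D) = D*(-1/24) = -D/24)
k(L) = -16 (k(L) = -4*4 = -16)
t = 8 (t = -1/24*12*(-16) = -1/2*(-16) = 8)
1/(t + 15919) = 1/(8 + 15919) = 1/15927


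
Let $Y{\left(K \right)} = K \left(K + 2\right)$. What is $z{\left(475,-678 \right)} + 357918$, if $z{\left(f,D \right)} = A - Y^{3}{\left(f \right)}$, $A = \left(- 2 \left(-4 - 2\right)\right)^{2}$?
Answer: $-11631506453501313$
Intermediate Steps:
$Y{\left(K \right)} = K \left(2 + K\right)$
$A = 144$ ($A = \left(\left(-2\right) \left(-6\right)\right)^{2} = 12^{2} = 144$)
$z{\left(f,D \right)} = 144 - f^{3} \left(2 + f\right)^{3}$ ($z{\left(f,D \right)} = 144 - \left(f \left(2 + f\right)\right)^{3} = 144 - f^{3} \left(2 + f\right)^{3}$)
$z{\left(475,-678 \right)} + 357918 = \left(144 - 475^{3} \left(2 + 475\right)^{3}\right) + 357918 = \left(144 - 107171875 \cdot 477^{3}\right) + 357918 = \left(144 - 107171875 \cdot 108531333\right) + 357918 = \left(144 - 11631506453859375\right) + 357918 = -11631506453859231 + 357918 = -11631506453501313$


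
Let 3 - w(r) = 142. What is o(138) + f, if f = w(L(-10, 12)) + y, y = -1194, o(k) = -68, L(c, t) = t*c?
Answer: -1401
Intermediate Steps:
L(c, t) = c*t
w(r) = -139 (w(r) = 3 - 1*142 = 3 - 142 = -139)
f = -1333 (f = -139 - 1194 = -1333)
o(138) + f = -68 - 1333 = -1401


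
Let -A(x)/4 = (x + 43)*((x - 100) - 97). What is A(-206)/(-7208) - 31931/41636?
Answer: 1338743771/37514036 ≈ 35.686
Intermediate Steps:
A(x) = -4*(-197 + x)*(43 + x) (A(x) = -4*(x + 43)*((x - 100) - 97) = -4*(43 + x)*((-100 + x) - 97) = -4*(43 + x)*(-197 + x) = -4*(-197 + x)*(43 + x))
A(-206)/(-7208) - 31931/41636 = (33884 - 4*(-206)² + 616*(-206))/(-7208) - 31931/41636 = (33884 - 4*42436 - 126896)*(-1/7208) - 31931*1/41636 = (33884 - 169744 - 126896)*(-1/7208) - 31931/41636 = -262756*(-1/7208) - 31931/41636 = 65689/1802 - 31931/41636 = 1338743771/37514036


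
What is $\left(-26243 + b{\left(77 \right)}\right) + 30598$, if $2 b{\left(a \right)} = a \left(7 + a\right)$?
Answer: $7589$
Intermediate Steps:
$b{\left(a \right)} = \frac{a \left(7 + a\right)}{2}$
$\left(-26243 + b{\left(77 \right)}\right) + 30598 = \left(-26243 + \frac{1}{2} \cdot 77 \left(7 + 77\right)\right) + 30598 = \left(-26243 + \frac{1}{2} \cdot 77 \cdot 84\right) + 30598 = \left(-26243 + 3234\right) + 30598 = -23009 + 30598 = 7589$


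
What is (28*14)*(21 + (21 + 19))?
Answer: 23912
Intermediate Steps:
(28*14)*(21 + (21 + 19)) = 392*(21 + 40) = 392*61 = 23912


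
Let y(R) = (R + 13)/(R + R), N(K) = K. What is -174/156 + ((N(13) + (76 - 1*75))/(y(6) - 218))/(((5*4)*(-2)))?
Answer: -53717/48230 ≈ -1.1138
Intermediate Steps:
y(R) = (13 + R)/(2*R) (y(R) = (13 + R)/((2*R)) = (13 + R)*(1/(2*R)) = (13 + R)/(2*R))
-174/156 + ((N(13) + (76 - 1*75))/(y(6) - 218))/(((5*4)*(-2))) = -174/156 + ((13 + (76 - 1*75))/((1/2)*(13 + 6)/6 - 218))/(((5*4)*(-2))) = -174*1/156 + ((13 + (76 - 75))/((1/2)*(1/6)*19 - 218))/((20*(-2))) = -29/26 + ((13 + 1)/(19/12 - 218))/(-40) = -29/26 + (14/(-2597/12))*(-1/40) = -29/26 + (14*(-12/2597))*(-1/40) = -29/26 - 24/371*(-1/40) = -29/26 + 3/1855 = -53717/48230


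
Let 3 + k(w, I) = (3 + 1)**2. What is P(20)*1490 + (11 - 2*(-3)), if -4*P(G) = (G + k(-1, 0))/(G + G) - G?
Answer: 114555/16 ≈ 7159.7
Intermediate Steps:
k(w, I) = 13 (k(w, I) = -3 + (3 + 1)**2 = -3 + 4**2 = -3 + 16 = 13)
P(G) = G/4 - (13 + G)/(8*G) (P(G) = -((G + 13)/(G + G) - G)/4 = -((13 + G)/((2*G)) - G)/4 = -((13 + G)*(1/(2*G)) - G)/4 = -((13 + G)/(2*G) - G)/4 = -(-G + (13 + G)/(2*G))/4 = G/4 - (13 + G)/(8*G))
P(20)*1490 + (11 - 2*(-3)) = ((1/8)*(-13 + 20*(-1 + 2*20))/20)*1490 + (11 - 2*(-3)) = ((1/8)*(1/20)*(-13 + 20*(-1 + 40)))*1490 + (11 + 6) = ((1/8)*(1/20)*(-13 + 20*39))*1490 + 17 = ((1/8)*(1/20)*(-13 + 780))*1490 + 17 = ((1/8)*(1/20)*767)*1490 + 17 = (767/160)*1490 + 17 = 114283/16 + 17 = 114555/16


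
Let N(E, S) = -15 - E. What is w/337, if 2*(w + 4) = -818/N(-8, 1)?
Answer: 381/2359 ≈ 0.16151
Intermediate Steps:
w = 381/7 (w = -4 + (-818/(-15 - 1*(-8)))/2 = -4 + (-818/(-15 + 8))/2 = -4 + (-818/(-7))/2 = -4 + (-818*(-⅐))/2 = -4 + (½)*(818/7) = -4 + 409/7 = 381/7 ≈ 54.429)
w/337 = (381/7)/337 = (381/7)*(1/337) = 381/2359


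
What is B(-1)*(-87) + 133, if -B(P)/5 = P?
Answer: -302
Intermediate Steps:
B(P) = -5*P
B(-1)*(-87) + 133 = -5*(-1)*(-87) + 133 = 5*(-87) + 133 = -435 + 133 = -302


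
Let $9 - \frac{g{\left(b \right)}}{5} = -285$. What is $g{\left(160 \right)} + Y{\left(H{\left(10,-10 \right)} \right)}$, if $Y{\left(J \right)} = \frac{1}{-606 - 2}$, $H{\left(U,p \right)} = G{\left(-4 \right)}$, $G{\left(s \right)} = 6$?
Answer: $\frac{893759}{608} \approx 1470.0$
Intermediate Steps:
$g{\left(b \right)} = 1470$ ($g{\left(b \right)} = 45 - -1425 = 45 + 1425 = 1470$)
$H{\left(U,p \right)} = 6$
$Y{\left(J \right)} = - \frac{1}{608}$ ($Y{\left(J \right)} = \frac{1}{-608} = - \frac{1}{608}$)
$g{\left(160 \right)} + Y{\left(H{\left(10,-10 \right)} \right)} = 1470 - \frac{1}{608} = \frac{893759}{608}$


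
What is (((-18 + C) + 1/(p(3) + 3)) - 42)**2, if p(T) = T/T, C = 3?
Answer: 51529/16 ≈ 3220.6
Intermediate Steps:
p(T) = 1
(((-18 + C) + 1/(p(3) + 3)) - 42)**2 = (((-18 + 3) + 1/(1 + 3)) - 42)**2 = ((-15 + 1/4) - 42)**2 = (-59/4 - 42)**2 = (-227/4)**2 = 51529/16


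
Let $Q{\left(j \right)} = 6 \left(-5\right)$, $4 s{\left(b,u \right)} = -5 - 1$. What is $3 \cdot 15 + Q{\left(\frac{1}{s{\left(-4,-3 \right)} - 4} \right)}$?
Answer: $15$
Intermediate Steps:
$s{\left(b,u \right)} = - \frac{3}{2}$ ($s{\left(b,u \right)} = \frac{-5 - 1}{4} = \frac{1}{4} \left(-6\right) = - \frac{3}{2}$)
$Q{\left(j \right)} = -30$
$3 \cdot 15 + Q{\left(\frac{1}{s{\left(-4,-3 \right)} - 4} \right)} = 3 \cdot 15 - 30 = 45 - 30 = 15$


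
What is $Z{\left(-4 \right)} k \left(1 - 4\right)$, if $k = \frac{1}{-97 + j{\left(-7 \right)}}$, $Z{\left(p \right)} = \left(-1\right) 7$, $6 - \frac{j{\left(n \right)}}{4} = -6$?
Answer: $- \frac{3}{7} \approx -0.42857$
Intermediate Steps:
$j{\left(n \right)} = 48$ ($j{\left(n \right)} = 24 - -24 = 24 + 24 = 48$)
$Z{\left(p \right)} = -7$
$k = - \frac{1}{49}$ ($k = \frac{1}{-97 + 48} = \frac{1}{-49} = - \frac{1}{49} \approx -0.020408$)
$Z{\left(-4 \right)} k \left(1 - 4\right) = \left(-7\right) \left(- \frac{1}{49}\right) \left(1 - 4\right) = \frac{1 - 4}{7} = \frac{1}{7} \left(-3\right) = - \frac{3}{7}$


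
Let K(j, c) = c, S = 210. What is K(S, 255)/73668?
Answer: 85/24556 ≈ 0.0034615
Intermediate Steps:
K(S, 255)/73668 = 255/73668 = 255*(1/73668) = 85/24556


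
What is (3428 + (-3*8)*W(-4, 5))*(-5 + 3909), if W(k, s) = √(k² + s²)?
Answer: 13382912 - 93696*√41 ≈ 1.2783e+7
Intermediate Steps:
(3428 + (-3*8)*W(-4, 5))*(-5 + 3909) = (3428 + (-3*8)*√((-4)² + 5²))*(-5 + 3909) = (3428 - 24*√(16 + 25))*3904 = (3428 - 24*√41)*3904 = 13382912 - 93696*√41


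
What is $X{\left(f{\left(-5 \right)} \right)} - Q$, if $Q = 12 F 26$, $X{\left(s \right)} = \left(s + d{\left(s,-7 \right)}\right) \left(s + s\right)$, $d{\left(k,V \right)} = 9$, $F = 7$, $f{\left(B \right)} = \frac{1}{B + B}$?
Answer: $- \frac{109289}{50} \approx -2185.8$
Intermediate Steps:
$f{\left(B \right)} = \frac{1}{2 B}$
$X{\left(s \right)} = 2 s \left(9 + s\right)$ ($X{\left(s \right)} = \left(s + 9\right) \left(s + s\right) = \left(9 + s\right) 2 s = 2 s \left(9 + s\right)$)
$Q = 2184$ ($Q = 12 \cdot 7 \cdot 26 = 84 \cdot 26 = 2184$)
$X{\left(f{\left(-5 \right)} \right)} - Q = 2 \frac{1}{2 \left(-5\right)} \left(9 + \frac{1}{2 \left(-5\right)}\right) - 2184 = 2 \cdot \frac{1}{2} \left(- \frac{1}{5}\right) \left(9 + \frac{1}{2} \left(- \frac{1}{5}\right)\right) - 2184 = 2 \left(- \frac{1}{10}\right) \left(9 - \frac{1}{10}\right) - 2184 = 2 \left(- \frac{1}{10}\right) \frac{89}{10} - 2184 = - \frac{89}{50} - 2184 = - \frac{109289}{50}$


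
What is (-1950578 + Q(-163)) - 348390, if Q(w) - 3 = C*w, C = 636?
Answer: -2402633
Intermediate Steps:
Q(w) = 3 + 636*w
(-1950578 + Q(-163)) - 348390 = (-1950578 + (3 + 636*(-163))) - 348390 = (-1950578 + (3 - 103668)) - 348390 = (-1950578 - 103665) - 348390 = -2054243 - 348390 = -2402633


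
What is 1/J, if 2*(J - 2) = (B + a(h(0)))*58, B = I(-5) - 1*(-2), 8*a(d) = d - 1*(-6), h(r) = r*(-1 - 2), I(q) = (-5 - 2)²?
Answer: 4/6011 ≈ 0.00066545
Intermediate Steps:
I(q) = 49 (I(q) = (-7)² = 49)
h(r) = -3*r (h(r) = r*(-3) = -3*r)
a(d) = ¾ + d/8 (a(d) = (d - 1*(-6))/8 = (d + 6)/8 = (6 + d)/8 = ¾ + d/8)
B = 51 (B = 49 - 1*(-2) = 49 + 2 = 51)
J = 6011/4 (J = 2 + ((51 + (¾ + (-3*0)/8))*58)/2 = 2 + ((51 + (¾ + (⅛)*0))*58)/2 = 2 + ((51 + (¾ + 0))*58)/2 = 2 + ((51 + ¾)*58)/2 = 2 + ((207/4)*58)/2 = 2 + (½)*(6003/2) = 2 + 6003/4 = 6011/4 ≈ 1502.8)
1/J = 1/(6011/4) = 4/6011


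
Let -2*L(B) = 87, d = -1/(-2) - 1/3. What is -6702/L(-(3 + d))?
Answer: 4468/29 ≈ 154.07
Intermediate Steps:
d = 1/6 (d = -1*(-1/2) - 1*1/3 = 1/2 - 1/3 = 1/6 ≈ 0.16667)
L(B) = -87/2 (L(B) = -1/2*87 = -87/2)
-6702/L(-(3 + d)) = -6702/(-87/2) = -6702*(-2/87) = 4468/29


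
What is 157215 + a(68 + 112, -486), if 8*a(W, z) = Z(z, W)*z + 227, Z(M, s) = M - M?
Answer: 1257947/8 ≈ 1.5724e+5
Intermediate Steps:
Z(M, s) = 0
a(W, z) = 227/8 (a(W, z) = (0*z + 227)/8 = (0 + 227)/8 = (⅛)*227 = 227/8)
157215 + a(68 + 112, -486) = 157215 + 227/8 = 1257947/8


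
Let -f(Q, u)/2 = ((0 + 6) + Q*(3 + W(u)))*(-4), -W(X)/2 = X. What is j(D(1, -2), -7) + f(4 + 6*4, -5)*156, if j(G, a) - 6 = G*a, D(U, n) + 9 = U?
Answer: 461822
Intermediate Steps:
D(U, n) = -9 + U
W(X) = -2*X
j(G, a) = 6 + G*a
f(Q, u) = 48 + 8*Q*(3 - 2*u) (f(Q, u) = -2*((0 + 6) + Q*(3 - 2*u))*(-4) = -2*(6 + Q*(3 - 2*u))*(-4) = -2*(-24 - 4*Q*(3 - 2*u)) = 48 + 8*Q*(3 - 2*u))
j(D(1, -2), -7) + f(4 + 6*4, -5)*156 = (6 + (-9 + 1)*(-7)) + (48 + 24*(4 + 6*4) - 16*(4 + 6*4)*(-5))*156 = (6 - 8*(-7)) + (48 + 24*(4 + 24) - 16*(4 + 24)*(-5))*156 = (6 + 56) + (48 + 24*28 - 16*28*(-5))*156 = 62 + (48 + 672 + 2240)*156 = 62 + 2960*156 = 62 + 461760 = 461822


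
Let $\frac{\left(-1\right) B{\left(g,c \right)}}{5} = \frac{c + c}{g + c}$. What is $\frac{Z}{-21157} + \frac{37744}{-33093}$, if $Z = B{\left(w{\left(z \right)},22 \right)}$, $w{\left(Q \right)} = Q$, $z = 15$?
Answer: $- \frac{29539062436}{25905498237} \approx -1.1403$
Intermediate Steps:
$B{\left(g,c \right)} = - \frac{10 c}{c + g}$ ($B{\left(g,c \right)} = - 5 \frac{c + c}{g + c} = - 5 \frac{2 c}{c + g} = - \frac{10 c}{c + g}$)
$Z = - \frac{220}{37}$ ($Z = \left(-10\right) 22 \frac{1}{22 + 15} = \left(-10\right) 22 \cdot \frac{1}{37} = - \frac{220}{37} \approx -5.9459$)
$\frac{Z}{-21157} + \frac{37744}{-33093} = - \frac{220}{37 \left(-21157\right)} + \frac{37744}{-33093} = \left(- \frac{220}{37}\right) \left(- \frac{1}{21157}\right) + 37744 \left(- \frac{1}{33093}\right) = \frac{220}{782809} - \frac{37744}{33093} = - \frac{29539062436}{25905498237}$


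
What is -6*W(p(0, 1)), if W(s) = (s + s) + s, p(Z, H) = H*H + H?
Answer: -36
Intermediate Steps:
p(Z, H) = H + H**2 (p(Z, H) = H**2 + H = H + H**2)
W(s) = 3*s (W(s) = 2*s + s = 3*s)
-6*W(p(0, 1)) = -18*1*(1 + 1) = -18*1*2 = -18*2 = -6*6 = -36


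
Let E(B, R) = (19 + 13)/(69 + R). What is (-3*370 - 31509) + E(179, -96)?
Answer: -880745/27 ≈ -32620.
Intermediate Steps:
E(B, R) = 32/(69 + R)
(-3*370 - 31509) + E(179, -96) = (-3*370 - 31509) + 32/(69 - 96) = (-1110 - 31509) + 32/(-27) = -32619 + 32*(-1/27) = -32619 - 32/27 = -880745/27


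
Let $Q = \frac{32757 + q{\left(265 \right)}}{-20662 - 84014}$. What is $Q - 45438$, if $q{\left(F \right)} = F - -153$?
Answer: $- \frac{4756301263}{104676} \approx -45438.0$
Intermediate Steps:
$q{\left(F \right)} = 153 + F$ ($q{\left(F \right)} = F + 153 = 153 + F$)
$Q = - \frac{33175}{104676}$ ($Q = \frac{32757 + \left(153 + 265\right)}{-20662 - 84014} = \frac{32757 + 418}{-104676} = 33175 \left(- \frac{1}{104676}\right) = - \frac{33175}{104676} \approx -0.31693$)
$Q - 45438 = - \frac{33175}{104676} - 45438 = - \frac{4756301263}{104676}$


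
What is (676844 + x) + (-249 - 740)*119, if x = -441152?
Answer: 118001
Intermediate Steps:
(676844 + x) + (-249 - 740)*119 = (676844 - 441152) + (-249 - 740)*119 = 235692 - 989*119 = 235692 - 117691 = 118001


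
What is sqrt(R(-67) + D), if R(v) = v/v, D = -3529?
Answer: 42*I*sqrt(2) ≈ 59.397*I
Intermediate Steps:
R(v) = 1
sqrt(R(-67) + D) = sqrt(1 - 3529) = sqrt(-3528) = 42*I*sqrt(2)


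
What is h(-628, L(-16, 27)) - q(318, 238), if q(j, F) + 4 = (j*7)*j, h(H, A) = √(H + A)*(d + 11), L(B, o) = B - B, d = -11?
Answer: -707864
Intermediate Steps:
L(B, o) = 0
h(H, A) = 0 (h(H, A) = √(H + A)*(-11 + 11) = √(A + H)*0 = 0)
q(j, F) = -4 + 7*j² (q(j, F) = -4 + (j*7)*j = -4 + (7*j)*j = -4 + 7*j²)
h(-628, L(-16, 27)) - q(318, 238) = 0 - (-4 + 7*318²) = 0 - (-4 + 7*101124) = 0 - (-4 + 707868) = 0 - 1*707864 = 0 - 707864 = -707864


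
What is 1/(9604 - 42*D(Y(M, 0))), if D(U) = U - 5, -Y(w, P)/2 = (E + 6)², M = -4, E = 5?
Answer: 1/19978 ≈ 5.0055e-5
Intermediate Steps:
Y(w, P) = -242 (Y(w, P) = -2*(5 + 6)² = -2*11² = -2*121 = -242)
D(U) = -5 + U
1/(9604 - 42*D(Y(M, 0))) = 1/(9604 - 42*(-5 - 242)) = 1/(9604 - 42*(-247)) = 1/(9604 + 10374) = 1/19978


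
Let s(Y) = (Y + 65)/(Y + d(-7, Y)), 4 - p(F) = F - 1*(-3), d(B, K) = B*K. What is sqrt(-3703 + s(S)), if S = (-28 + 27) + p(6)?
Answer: I*sqrt(133249)/6 ≈ 60.839*I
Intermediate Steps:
p(F) = 1 - F (p(F) = 4 - (F - 1*(-3)) = 4 - (F + 3) = 4 - (3 + F) = 4 + (-3 - F) = 1 - F)
S = -6 (S = (-28 + 27) + (1 - 1*6) = -1 + (1 - 6) = -1 - 5 = -6)
s(Y) = -(65 + Y)/(6*Y) (s(Y) = (Y + 65)/(Y - 7*Y) = (65 + Y)/((-6*Y)) = (65 + Y)*(-1/(6*Y)) = -(65 + Y)/(6*Y))
sqrt(-3703 + s(S)) = sqrt(-3703 + (1/6)*(-65 - 1*(-6))/(-6)) = sqrt(-3703 + (1/6)*(-1/6)*(-65 + 6)) = sqrt(-3703 + (1/6)*(-1/6)*(-59)) = sqrt(-3703 + 59/36) = sqrt(-133249/36) = I*sqrt(133249)/6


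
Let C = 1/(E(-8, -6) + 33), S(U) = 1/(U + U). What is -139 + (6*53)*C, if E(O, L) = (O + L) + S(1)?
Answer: -1595/13 ≈ -122.69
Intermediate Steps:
S(U) = 1/(2*U)
E(O, L) = ½ + L + O (E(O, L) = (O + L) + (½)/1 = (L + O) + (½)*1 = (L + O) + ½ = ½ + L + O)
C = 2/39 (C = 1/((½ - 6 - 8) + 33) = 1/(-27/2 + 33) = 1/(39/2) = 2/39 ≈ 0.051282)
-139 + (6*53)*C = -139 + (6*53)*(2/39) = -139 + 318*(2/39) = -139 + 212/13 = -1595/13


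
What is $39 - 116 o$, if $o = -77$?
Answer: $8971$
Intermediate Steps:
$39 - 116 o = 39 - -8932 = 39 + 8932 = 8971$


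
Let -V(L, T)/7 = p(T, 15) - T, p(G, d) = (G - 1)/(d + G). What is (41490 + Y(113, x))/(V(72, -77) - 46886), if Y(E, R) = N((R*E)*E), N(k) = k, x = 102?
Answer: -5207721/183806 ≈ -28.333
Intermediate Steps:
p(G, d) = (-1 + G)/(G + d)
Y(E, R) = R*E² (Y(E, R) = (R*E)*E = (E*R)*E = R*E²)
V(L, T) = 7*T - 7*(-1 + T)/(15 + T) (V(L, T) = -7*((-1 + T)/(T + 15) - T) = -7*((-1 + T)/(15 + T) - T) = -7*(-T + (-1 + T)/(15 + T)) = 7*T - 7*(-1 + T)/(15 + T))
(41490 + Y(113, x))/(V(72, -77) - 46886) = (41490 + 102*113²)/(7*(1 + (-77)² + 14*(-77))/(15 - 77) - 46886) = (41490 + 102*12769)/(7*(1 + 5929 - 1078)/(-62) - 46886) = (41490 + 1302438)/(7*(-1/62)*4852 - 46886) = 1343928/(-16982/31 - 46886) = 1343928/(-1470448/31) = 1343928*(-31/1470448) = -5207721/183806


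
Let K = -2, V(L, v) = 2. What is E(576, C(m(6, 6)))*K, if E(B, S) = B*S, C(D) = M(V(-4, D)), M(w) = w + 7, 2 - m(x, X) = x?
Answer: -10368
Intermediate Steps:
m(x, X) = 2 - x
M(w) = 7 + w
C(D) = 9 (C(D) = 7 + 2 = 9)
E(576, C(m(6, 6)))*K = (576*9)*(-2) = 5184*(-2) = -10368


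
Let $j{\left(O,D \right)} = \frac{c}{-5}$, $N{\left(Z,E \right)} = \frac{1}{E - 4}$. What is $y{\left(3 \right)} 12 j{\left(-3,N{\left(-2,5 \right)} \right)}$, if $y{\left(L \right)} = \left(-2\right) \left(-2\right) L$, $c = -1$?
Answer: $\frac{144}{5} \approx 28.8$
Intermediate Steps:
$N{\left(Z,E \right)} = \frac{1}{-4 + E}$
$j{\left(O,D \right)} = \frac{1}{5}$ ($j{\left(O,D \right)} = - \frac{1}{-5} = \left(-1\right) \left(- \frac{1}{5}\right) = \frac{1}{5}$)
$y{\left(L \right)} = 4 L$
$y{\left(3 \right)} 12 j{\left(-3,N{\left(-2,5 \right)} \right)} = 4 \cdot 3 \cdot 12 \cdot \frac{1}{5} = 12 \cdot 12 \cdot \frac{1}{5} = 144 \cdot \frac{1}{5} = \frac{144}{5}$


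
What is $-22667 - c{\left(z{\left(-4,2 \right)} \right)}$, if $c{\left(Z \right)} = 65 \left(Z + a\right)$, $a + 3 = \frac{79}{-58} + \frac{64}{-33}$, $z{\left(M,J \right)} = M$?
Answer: $- \frac{42103033}{1914} \approx -21997.0$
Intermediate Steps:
$a = - \frac{12061}{1914}$ ($a = -3 + \left(\frac{79}{-58} + \frac{64}{-33}\right) = -3 + \left(79 \left(- \frac{1}{58}\right) + 64 \left(- \frac{1}{33}\right)\right) = -3 - \frac{6319}{1914} = - \frac{12061}{1914} \approx -6.3015$)
$c{\left(Z \right)} = - \frac{783965}{1914} + 65 Z$ ($c{\left(Z \right)} = 65 \left(Z - \frac{12061}{1914}\right) = 65 \left(- \frac{12061}{1914} + Z\right) = - \frac{783965}{1914} + 65 Z$)
$-22667 - c{\left(z{\left(-4,2 \right)} \right)} = -22667 - \left(- \frac{783965}{1914} + 65 \left(-4\right)\right) = -22667 - \left(- \frac{783965}{1914} - 260\right) = -22667 - - \frac{1281605}{1914} = -22667 + \frac{1281605}{1914} = - \frac{42103033}{1914}$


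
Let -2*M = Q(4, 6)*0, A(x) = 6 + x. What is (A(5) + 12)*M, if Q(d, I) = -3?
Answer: 0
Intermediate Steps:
M = 0 (M = -(-3)*0/2 = -½*0 = 0)
(A(5) + 12)*M = ((6 + 5) + 12)*0 = (11 + 12)*0 = 23*0 = 0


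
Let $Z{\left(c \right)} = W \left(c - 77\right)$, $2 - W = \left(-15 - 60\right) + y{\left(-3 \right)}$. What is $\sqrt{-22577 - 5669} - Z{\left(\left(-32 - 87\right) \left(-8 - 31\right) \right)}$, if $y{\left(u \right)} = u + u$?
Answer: $-378812 + i \sqrt{28246} \approx -3.7881 \cdot 10^{5} + 168.07 i$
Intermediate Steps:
$y{\left(u \right)} = 2 u$
$W = 83$ ($W = 2 - \left(\left(-15 - 60\right) + 2 \left(-3\right)\right) = 2 - \left(-75 - 6\right) = 2 - -81 = 2 + 81 = 83$)
$Z{\left(c \right)} = -6391 + 83 c$ ($Z{\left(c \right)} = 83 \left(c - 77\right) = 83 \left(-77 + c\right) = -6391 + 83 c$)
$\sqrt{-22577 - 5669} - Z{\left(\left(-32 - 87\right) \left(-8 - 31\right) \right)} = \sqrt{-22577 - 5669} - \left(-6391 + 83 \left(-32 - 87\right) \left(-8 - 31\right)\right) = \sqrt{-28246} - \left(-6391 + 83 \left(\left(-119\right) \left(-39\right)\right)\right) = i \sqrt{28246} - \left(-6391 + 83 \cdot 4641\right) = i \sqrt{28246} - \left(-6391 + 385203\right) = i \sqrt{28246} - 378812 = -378812 + i \sqrt{28246}$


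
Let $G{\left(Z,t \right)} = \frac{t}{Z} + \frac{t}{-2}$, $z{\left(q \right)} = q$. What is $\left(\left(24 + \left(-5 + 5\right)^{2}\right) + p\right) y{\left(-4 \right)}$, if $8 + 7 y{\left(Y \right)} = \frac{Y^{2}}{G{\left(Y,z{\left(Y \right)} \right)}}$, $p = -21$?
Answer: $- \frac{8}{7} \approx -1.1429$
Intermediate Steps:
$G{\left(Z,t \right)} = - \frac{t}{2} + \frac{t}{Z}$ ($G{\left(Z,t \right)} = \frac{t}{Z} + t \left(- \frac{1}{2}\right) = \frac{t}{Z} - \frac{t}{2} = - \frac{t}{2} + \frac{t}{Z}$)
$y{\left(Y \right)} = - \frac{8}{7} + \frac{Y^{2}}{7 \left(1 - \frac{Y}{2}\right)}$ ($y{\left(Y \right)} = - \frac{8}{7} + \frac{Y^{2} \frac{1}{- \frac{Y}{2} + \frac{Y}{Y}}}{7} = - \frac{8}{7} + \frac{Y^{2} \frac{1}{- \frac{Y}{2} + 1}}{7} = - \frac{8}{7} + \frac{Y^{2} \frac{1}{1 - \frac{Y}{2}}}{7} = - \frac{8}{7} + \frac{Y^{2}}{7 \left(1 - \frac{Y}{2}\right)}$)
$\left(\left(24 + \left(-5 + 5\right)^{2}\right) + p\right) y{\left(-4 \right)} = \left(\left(24 + \left(-5 + 5\right)^{2}\right) - 21\right) \frac{2 \left(8 - \left(-4\right)^{2} - -16\right)}{7 \left(-2 - 4\right)} = \left(\left(24 + 0^{2}\right) - 21\right) \frac{2 \left(8 - 16 + 16\right)}{7 \left(-6\right)} = \left(\left(24 + 0\right) - 21\right) \frac{2}{7} \left(- \frac{1}{6}\right) \left(8 - 16 + 16\right) = \left(24 - 21\right) \frac{2}{7} \left(- \frac{1}{6}\right) 8 = 3 \left(- \frac{8}{21}\right) = - \frac{8}{7}$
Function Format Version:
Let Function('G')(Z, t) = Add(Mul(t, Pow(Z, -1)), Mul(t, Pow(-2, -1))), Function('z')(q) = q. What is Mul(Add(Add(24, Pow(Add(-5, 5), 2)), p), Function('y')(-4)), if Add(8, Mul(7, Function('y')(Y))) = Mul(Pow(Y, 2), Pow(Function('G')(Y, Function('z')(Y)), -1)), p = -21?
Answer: Rational(-8, 7) ≈ -1.1429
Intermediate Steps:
Function('G')(Z, t) = Add(Mul(Rational(-1, 2), t), Mul(t, Pow(Z, -1))) (Function('G')(Z, t) = Add(Mul(t, Pow(Z, -1)), Mul(t, Rational(-1, 2))) = Add(Mul(t, Pow(Z, -1)), Mul(Rational(-1, 2), t)) = Add(Mul(Rational(-1, 2), t), Mul(t, Pow(Z, -1))))
Function('y')(Y) = Add(Rational(-8, 7), Mul(Rational(1, 7), Pow(Y, 2), Pow(Add(1, Mul(Rational(-1, 2), Y)), -1))) (Function('y')(Y) = Add(Rational(-8, 7), Mul(Rational(1, 7), Mul(Pow(Y, 2), Pow(Add(Mul(Rational(-1, 2), Y), Mul(Y, Pow(Y, -1))), -1)))) = Add(Rational(-8, 7), Mul(Rational(1, 7), Mul(Pow(Y, 2), Pow(Add(Mul(Rational(-1, 2), Y), 1), -1)))) = Add(Rational(-8, 7), Mul(Rational(1, 7), Mul(Pow(Y, 2), Pow(Add(1, Mul(Rational(-1, 2), Y)), -1)))) = Add(Rational(-8, 7), Mul(Rational(1, 7), Pow(Y, 2), Pow(Add(1, Mul(Rational(-1, 2), Y)), -1))))
Mul(Add(Add(24, Pow(Add(-5, 5), 2)), p), Function('y')(-4)) = Mul(Add(Add(24, Pow(Add(-5, 5), 2)), -21), Mul(Rational(2, 7), Pow(Add(-2, -4), -1), Add(8, Mul(-1, Pow(-4, 2)), Mul(-4, -4)))) = Mul(Add(Add(24, Pow(0, 2)), -21), Mul(Rational(2, 7), Pow(-6, -1), Add(8, Mul(-1, 16), 16))) = Mul(Add(Add(24, 0), -21), Mul(Rational(2, 7), Rational(-1, 6), Add(8, -16, 16))) = Mul(Add(24, -21), Mul(Rational(2, 7), Rational(-1, 6), 8)) = Mul(3, Rational(-8, 21)) = Rational(-8, 7)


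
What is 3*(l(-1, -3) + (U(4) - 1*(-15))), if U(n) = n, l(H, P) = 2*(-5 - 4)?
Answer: 3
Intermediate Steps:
l(H, P) = -18 (l(H, P) = 2*(-9) = -18)
3*(l(-1, -3) + (U(4) - 1*(-15))) = 3*(-18 + (4 - 1*(-15))) = 3*(-18 + (4 + 15)) = 3*(-18 + 19) = 3*1 = 3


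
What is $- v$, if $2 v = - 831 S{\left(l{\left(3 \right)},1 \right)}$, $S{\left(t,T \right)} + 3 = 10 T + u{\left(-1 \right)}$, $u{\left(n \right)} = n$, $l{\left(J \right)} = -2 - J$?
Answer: $2493$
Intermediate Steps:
$S{\left(t,T \right)} = -4 + 10 T$ ($S{\left(t,T \right)} = -3 + \left(10 T - 1\right) = -3 + \left(-1 + 10 T\right) = -4 + 10 T$)
$v = -2493$ ($v = \frac{\left(-831\right) \left(-4 + 10 \cdot 1\right)}{2} = \frac{\left(-831\right) \left(-4 + 10\right)}{2} = \frac{\left(-831\right) 6}{2} = \frac{1}{2} \left(-4986\right) = -2493$)
$- v = \left(-1\right) \left(-2493\right) = 2493$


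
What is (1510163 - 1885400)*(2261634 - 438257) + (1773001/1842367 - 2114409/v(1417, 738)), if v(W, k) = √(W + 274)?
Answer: -1260544766126218082/1842367 - 2114409*√1691/1691 ≈ -6.8420e+11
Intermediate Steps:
v(W, k) = √(274 + W)
(1510163 - 1885400)*(2261634 - 438257) + (1773001/1842367 - 2114409/v(1417, 738)) = (1510163 - 1885400)*(2261634 - 438257) + (1773001/1842367 - 2114409/√(274 + 1417)) = -375237*1823377 + (1773001*(1/1842367) - 2114409*√1691/1691) = -684198515349 + (1773001/1842367 - 2114409*√1691/1691) = -1260544766126218082/1842367 - 2114409*√1691/1691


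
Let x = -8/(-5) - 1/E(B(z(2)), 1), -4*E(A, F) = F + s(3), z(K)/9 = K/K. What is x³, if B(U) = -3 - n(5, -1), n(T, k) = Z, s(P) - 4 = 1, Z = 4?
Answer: 39304/3375 ≈ 11.646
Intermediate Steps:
z(K) = 9 (z(K) = 9*(K/K) = 9*1 = 9)
s(P) = 5 (s(P) = 4 + 1 = 5)
n(T, k) = 4
B(U) = -7 (B(U) = -3 - 1*4 = -3 - 4 = -7)
E(A, F) = -5/4 - F/4 (E(A, F) = -(F + 5)/4 = -(5 + F)/4 = -5/4 - F/4)
x = 34/15 (x = -8/(-5) - 1/(-5/4 - ¼*1) = -8*(-⅕) - 1/(-5/4 - ¼) = 8/5 - 1/(-3/2) = 8/5 - 1*(-⅔) = 8/5 + ⅔ = 34/15 ≈ 2.2667)
x³ = (34/15)³ = 39304/3375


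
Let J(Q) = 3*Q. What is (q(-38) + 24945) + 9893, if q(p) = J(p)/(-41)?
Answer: 1428472/41 ≈ 34841.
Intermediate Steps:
q(p) = -3*p/41 (q(p) = (3*p)/(-41) = (3*p)*(-1/41) = -3*p/41)
(q(-38) + 24945) + 9893 = (-3/41*(-38) + 24945) + 9893 = (114/41 + 24945) + 9893 = 1022859/41 + 9893 = 1428472/41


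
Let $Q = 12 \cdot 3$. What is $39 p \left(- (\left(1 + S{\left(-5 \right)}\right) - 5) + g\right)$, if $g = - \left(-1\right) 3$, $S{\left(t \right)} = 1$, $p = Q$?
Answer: $8424$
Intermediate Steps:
$Q = 36$
$p = 36$
$g = 3$ ($g = \left(-1\right) \left(-3\right) = 3$)
$39 p \left(- (\left(1 + S{\left(-5 \right)}\right) - 5) + g\right) = 39 \cdot 36 \left(- (\left(1 + 1\right) - 5) + 3\right) = 1404 \left(- (2 - 5) + 3\right) = 1404 \left(\left(-1\right) \left(-3\right) + 3\right) = 1404 \left(3 + 3\right) = 1404 \cdot 6 = 8424$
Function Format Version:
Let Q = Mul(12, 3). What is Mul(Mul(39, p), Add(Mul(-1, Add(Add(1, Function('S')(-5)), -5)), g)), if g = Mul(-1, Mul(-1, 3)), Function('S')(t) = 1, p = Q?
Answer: 8424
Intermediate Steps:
Q = 36
p = 36
g = 3 (g = Mul(-1, -3) = 3)
Mul(Mul(39, p), Add(Mul(-1, Add(Add(1, Function('S')(-5)), -5)), g)) = Mul(Mul(39, 36), Add(Mul(-1, Add(Add(1, 1), -5)), 3)) = Mul(1404, Add(Mul(-1, Add(2, -5)), 3)) = Mul(1404, Add(Mul(-1, -3), 3)) = Mul(1404, Add(3, 3)) = Mul(1404, 6) = 8424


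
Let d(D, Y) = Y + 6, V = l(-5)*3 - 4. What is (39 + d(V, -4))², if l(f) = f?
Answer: 1681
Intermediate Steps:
V = -19 (V = -5*3 - 4 = -15 - 4 = -19)
d(D, Y) = 6 + Y
(39 + d(V, -4))² = (39 + (6 - 4))² = (39 + 2)² = 41² = 1681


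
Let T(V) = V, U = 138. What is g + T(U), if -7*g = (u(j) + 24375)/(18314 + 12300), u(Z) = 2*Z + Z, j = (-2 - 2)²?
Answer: 4221243/30614 ≈ 137.89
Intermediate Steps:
j = 16 (j = (-4)² = 16)
u(Z) = 3*Z
g = -3489/30614 (g = -(3*16 + 24375)/(7*(18314 + 12300)) = -(48 + 24375)/(7*30614) = -3489/30614 ≈ -0.11397)
g + T(U) = -3489/30614 + 138 = 4221243/30614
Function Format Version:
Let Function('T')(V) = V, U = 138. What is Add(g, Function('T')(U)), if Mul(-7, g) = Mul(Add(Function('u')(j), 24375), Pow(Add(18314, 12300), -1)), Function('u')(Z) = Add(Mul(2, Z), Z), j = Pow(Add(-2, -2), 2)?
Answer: Rational(4221243, 30614) ≈ 137.89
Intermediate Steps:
j = 16 (j = Pow(-4, 2) = 16)
Function('u')(Z) = Mul(3, Z)
g = Rational(-3489, 30614) (g = Mul(Rational(-1, 7), Mul(Add(Mul(3, 16), 24375), Pow(Add(18314, 12300), -1))) = Mul(Rational(-1, 7), Mul(Add(48, 24375), Pow(30614, -1))) = Mul(Rational(-1, 7), Mul(24423, Rational(1, 30614))) = Mul(Rational(-1, 7), Rational(24423, 30614)) = Rational(-3489, 30614) ≈ -0.11397)
Add(g, Function('T')(U)) = Add(Rational(-3489, 30614), 138) = Rational(4221243, 30614)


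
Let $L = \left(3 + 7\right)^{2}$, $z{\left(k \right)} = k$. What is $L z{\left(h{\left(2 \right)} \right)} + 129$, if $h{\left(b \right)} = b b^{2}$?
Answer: $929$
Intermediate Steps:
$h{\left(b \right)} = b^{3}$
$L = 100$ ($L = 10^{2} = 100$)
$L z{\left(h{\left(2 \right)} \right)} + 129 = 100 \cdot 2^{3} + 129 = 100 \cdot 8 + 129 = 800 + 129 = 929$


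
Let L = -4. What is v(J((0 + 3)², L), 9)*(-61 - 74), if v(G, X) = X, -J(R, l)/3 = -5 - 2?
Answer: -1215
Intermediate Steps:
J(R, l) = 21 (J(R, l) = -3*(-5 - 2) = -3*(-7) = 21)
v(J((0 + 3)², L), 9)*(-61 - 74) = 9*(-61 - 74) = 9*(-135) = -1215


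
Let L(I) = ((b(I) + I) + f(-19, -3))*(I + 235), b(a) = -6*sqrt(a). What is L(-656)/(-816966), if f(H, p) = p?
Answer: -277439/816966 - 1684*I*sqrt(41)/136161 ≈ -0.3396 - 0.079192*I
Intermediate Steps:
L(I) = (235 + I)*(-3 + I - 6*sqrt(I)) (L(I) = ((-6*sqrt(I) + I) - 3)*(I + 235) = ((I - 6*sqrt(I)) - 3)*(235 + I) = (-3 + I - 6*sqrt(I))*(235 + I) = (235 + I)*(-3 + I - 6*sqrt(I)))
L(-656)/(-816966) = (-705 + (-656)**2 - 5640*I*sqrt(41) - (-15744)*I*sqrt(41) + 232*(-656))/(-816966) = (-705 + 430336 - 5640*I*sqrt(41) - (-15744)*I*sqrt(41) - 152192)*(-1/816966) = (-705 + 430336 - 5640*I*sqrt(41) + 15744*I*sqrt(41) - 152192)*(-1/816966) = (277439 + 10104*I*sqrt(41))*(-1/816966) = -277439/816966 - 1684*I*sqrt(41)/136161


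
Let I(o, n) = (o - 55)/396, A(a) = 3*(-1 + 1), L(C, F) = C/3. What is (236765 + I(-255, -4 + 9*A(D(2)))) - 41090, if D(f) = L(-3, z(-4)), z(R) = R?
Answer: 38743495/198 ≈ 1.9567e+5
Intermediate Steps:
L(C, F) = C/3 (L(C, F) = C*(⅓) = C/3)
D(f) = -1 (D(f) = (⅓)*(-3) = -1)
A(a) = 0 (A(a) = 3*0 = 0)
I(o, n) = -5/36 + o/396 (I(o, n) = (-55 + o)*(1/396) = -5/36 + o/396)
(236765 + I(-255, -4 + 9*A(D(2)))) - 41090 = (236765 + (-5/36 + (1/396)*(-255))) - 41090 = (236765 + (-5/36 - 85/132)) - 41090 = (236765 - 155/198) - 41090 = 46879315/198 - 41090 = 38743495/198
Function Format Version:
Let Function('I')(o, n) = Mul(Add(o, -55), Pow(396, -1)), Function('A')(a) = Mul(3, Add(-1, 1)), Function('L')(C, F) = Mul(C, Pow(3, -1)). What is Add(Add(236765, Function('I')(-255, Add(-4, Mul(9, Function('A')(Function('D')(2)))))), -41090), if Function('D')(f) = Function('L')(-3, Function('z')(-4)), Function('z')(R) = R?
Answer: Rational(38743495, 198) ≈ 1.9567e+5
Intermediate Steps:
Function('L')(C, F) = Mul(Rational(1, 3), C) (Function('L')(C, F) = Mul(C, Rational(1, 3)) = Mul(Rational(1, 3), C))
Function('D')(f) = -1 (Function('D')(f) = Mul(Rational(1, 3), -3) = -1)
Function('A')(a) = 0 (Function('A')(a) = Mul(3, 0) = 0)
Function('I')(o, n) = Add(Rational(-5, 36), Mul(Rational(1, 396), o)) (Function('I')(o, n) = Mul(Add(-55, o), Rational(1, 396)) = Add(Rational(-5, 36), Mul(Rational(1, 396), o)))
Add(Add(236765, Function('I')(-255, Add(-4, Mul(9, Function('A')(Function('D')(2)))))), -41090) = Add(Add(236765, Add(Rational(-5, 36), Mul(Rational(1, 396), -255))), -41090) = Add(Add(236765, Add(Rational(-5, 36), Rational(-85, 132))), -41090) = Add(Add(236765, Rational(-155, 198)), -41090) = Add(Rational(46879315, 198), -41090) = Rational(38743495, 198)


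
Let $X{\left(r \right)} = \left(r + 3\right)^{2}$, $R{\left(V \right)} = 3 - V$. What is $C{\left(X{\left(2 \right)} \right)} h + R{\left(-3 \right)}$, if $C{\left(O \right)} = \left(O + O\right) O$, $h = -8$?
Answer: $-9994$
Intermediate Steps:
$X{\left(r \right)} = \left(3 + r\right)^{2}$
$C{\left(O \right)} = 2 O^{2}$ ($C{\left(O \right)} = 2 O O = 2 O^{2}$)
$C{\left(X{\left(2 \right)} \right)} h + R{\left(-3 \right)} = 2 \left(\left(3 + 2\right)^{2}\right)^{2} \left(-8\right) + \left(3 - -3\right) = 2 \left(5^{2}\right)^{2} \left(-8\right) + \left(3 + 3\right) = 2 \cdot 25^{2} \left(-8\right) + 6 = 2 \cdot 625 \left(-8\right) + 6 = 1250 \left(-8\right) + 6 = -10000 + 6 = -9994$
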